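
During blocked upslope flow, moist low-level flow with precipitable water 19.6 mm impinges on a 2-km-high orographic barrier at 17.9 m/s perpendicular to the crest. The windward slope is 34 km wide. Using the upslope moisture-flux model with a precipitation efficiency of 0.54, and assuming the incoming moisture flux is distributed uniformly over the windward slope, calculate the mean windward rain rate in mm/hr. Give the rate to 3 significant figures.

Incoming column moisture flux per unit ridge length: F = V × PW = 17.9 × 19.6 = 350.84 mm·m/s.
Spread over the 34 km slope with efficiency ε = 0.54: R = ε·F/W = 0.54 × 350.84 / 34000 m = 5.572e-03 mm/s.
R = 5.572e-03 × 3600 = 20.1 mm/hr.

R ≈ 20.1 mm/hr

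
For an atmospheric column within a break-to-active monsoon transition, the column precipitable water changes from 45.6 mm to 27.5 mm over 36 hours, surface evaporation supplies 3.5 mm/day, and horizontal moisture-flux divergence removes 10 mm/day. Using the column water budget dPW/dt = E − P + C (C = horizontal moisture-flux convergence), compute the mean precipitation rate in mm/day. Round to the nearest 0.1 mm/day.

dPW/dt = (27.5 − 45.6) mm / (36/24 day) = -12.067 mm/day.
P = E + C − dPW/dt = 3.5 + (-10) − (-12.067) = 5.6 mm/day.

P ≈ 5.6 mm/day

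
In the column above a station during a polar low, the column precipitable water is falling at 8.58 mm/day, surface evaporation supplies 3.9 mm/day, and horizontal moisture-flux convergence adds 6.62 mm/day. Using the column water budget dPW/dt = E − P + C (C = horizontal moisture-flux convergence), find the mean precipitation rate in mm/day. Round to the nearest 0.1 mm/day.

dPW/dt = -8.58 mm/day.
P = E + C − dPW/dt = 3.9 + (6.62) − (-8.58) = 19.1 mm/day.

P ≈ 19.1 mm/day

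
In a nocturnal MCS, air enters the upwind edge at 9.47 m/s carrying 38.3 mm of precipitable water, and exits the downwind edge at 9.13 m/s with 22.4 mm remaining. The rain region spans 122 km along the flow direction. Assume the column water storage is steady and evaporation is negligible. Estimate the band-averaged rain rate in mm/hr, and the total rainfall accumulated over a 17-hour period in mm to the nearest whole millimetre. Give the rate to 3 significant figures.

Column moisture flux per unit crosswind length is F = V × PW.
Inflow: F_in = 9.47 × 38.3 = 362.701 mm·m/s
Outflow: F_out = 9.13 × 22.4 = 204.512 mm·m/s
Steady-state rate R = (F_in − F_out)/L = (362.701 − 204.512) / 122000 m = 1.297e-03 mm/s.
R = 1.297e-03 × 3600 = 4.67 mm/hr.
Over 17 h: total = 4.67 × 17 = 79.39 ≈ 79 mm.

R ≈ 4.67 mm/hr; total ≈ 79 mm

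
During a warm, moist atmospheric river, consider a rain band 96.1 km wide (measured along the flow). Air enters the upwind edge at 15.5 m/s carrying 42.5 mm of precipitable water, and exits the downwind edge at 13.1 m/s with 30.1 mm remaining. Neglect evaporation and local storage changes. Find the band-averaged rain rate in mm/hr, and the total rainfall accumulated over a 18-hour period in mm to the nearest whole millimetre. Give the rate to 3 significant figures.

R ≈ 9.91 mm/hr; total ≈ 178 mm

Column moisture flux per unit crosswind length is F = V × PW.
Inflow: F_in = 15.5 × 42.5 = 658.75 mm·m/s
Outflow: F_out = 13.1 × 30.1 = 394.31 mm·m/s
Steady-state rate R = (F_in − F_out)/L = (658.75 − 394.31) / 96100 m = 2.752e-03 mm/s.
R = 2.752e-03 × 3600 = 9.91 mm/hr.
Over 18 h: total = 9.91 × 18 = 178.38 ≈ 178 mm.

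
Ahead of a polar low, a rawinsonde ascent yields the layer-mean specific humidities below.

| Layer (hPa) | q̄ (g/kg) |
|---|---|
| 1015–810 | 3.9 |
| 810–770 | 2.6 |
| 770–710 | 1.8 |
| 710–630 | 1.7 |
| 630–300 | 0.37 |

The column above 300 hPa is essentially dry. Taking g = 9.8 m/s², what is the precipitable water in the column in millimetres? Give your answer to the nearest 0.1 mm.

PW ≈ 13.0 mm

Precipitable water is the column-integrated vapour mass per unit area: PW = (1/g) Σ q̄ Δp, with q in kg/kg and Δp in Pa (1 kg/m² of water = 1 mm).
Layer 1015–810 hPa: Δp = 205 hPa = 20500 Pa, q̄ = 0.0039 kg/kg → 0.0039 × 20500 / 9.8 = 8.16 mm
Layer 810–770 hPa: Δp = 40 hPa = 4000 Pa, q̄ = 0.0026 kg/kg → 0.0026 × 4000 / 9.8 = 1.06 mm
Layer 770–710 hPa: Δp = 60 hPa = 6000 Pa, q̄ = 0.0018 kg/kg → 0.0018 × 6000 / 9.8 = 1.10 mm
Layer 710–630 hPa: Δp = 80 hPa = 8000 Pa, q̄ = 0.0017 kg/kg → 0.0017 × 8000 / 9.8 = 1.39 mm
Layer 630–300 hPa: Δp = 330 hPa = 33000 Pa, q̄ = 0.00037 kg/kg → 0.00037 × 33000 / 9.8 = 1.25 mm
PW = 8.16 + 1.06 + 1.10 + 1.39 + 1.25 = 12.96 ≈ 13.0 mm.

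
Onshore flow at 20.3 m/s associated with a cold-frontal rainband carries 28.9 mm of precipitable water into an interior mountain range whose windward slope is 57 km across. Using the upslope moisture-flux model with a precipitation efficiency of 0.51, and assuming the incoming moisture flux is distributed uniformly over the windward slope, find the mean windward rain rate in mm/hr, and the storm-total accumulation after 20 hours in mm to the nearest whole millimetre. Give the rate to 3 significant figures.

R ≈ 18.9 mm/hr; total ≈ 378 mm

Incoming column moisture flux per unit ridge length: F = V × PW = 20.3 × 28.9 = 586.67 mm·m/s.
Spread over the 57 km slope with efficiency ε = 0.51: R = ε·F/W = 0.51 × 586.67 / 57000 m = 5.249e-03 mm/s.
R = 5.249e-03 × 3600 = 18.9 mm/hr.
Over 20 h: total = 18.9 × 20 = 378 mm.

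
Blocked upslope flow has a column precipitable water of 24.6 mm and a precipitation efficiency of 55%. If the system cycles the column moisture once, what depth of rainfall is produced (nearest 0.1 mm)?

rainfall ≈ 13.5 mm

Rainfall = ε × PW = 0.55 × 24.6 = 13.5 mm.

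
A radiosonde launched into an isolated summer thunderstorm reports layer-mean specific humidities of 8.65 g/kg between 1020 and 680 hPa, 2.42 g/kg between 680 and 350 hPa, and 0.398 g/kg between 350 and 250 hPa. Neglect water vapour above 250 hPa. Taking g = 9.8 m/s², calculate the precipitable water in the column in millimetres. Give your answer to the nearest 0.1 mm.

PW ≈ 38.6 mm

Precipitable water is the column-integrated vapour mass per unit area: PW = (1/g) Σ q̄ Δp, with q in kg/kg and Δp in Pa (1 kg/m² of water = 1 mm).
Layer 1020–680 hPa: Δp = 340 hPa = 34000 Pa, q̄ = 0.00865 kg/kg → 0.00865 × 34000 / 9.8 = 30.01 mm
Layer 680–350 hPa: Δp = 330 hPa = 33000 Pa, q̄ = 0.00242 kg/kg → 0.00242 × 33000 / 9.8 = 8.15 mm
Layer 350–250 hPa: Δp = 100 hPa = 10000 Pa, q̄ = 0.000398 kg/kg → 0.000398 × 10000 / 9.8 = 0.41 mm
PW = 30.01 + 8.15 + 0.41 = 38.57 ≈ 38.6 mm.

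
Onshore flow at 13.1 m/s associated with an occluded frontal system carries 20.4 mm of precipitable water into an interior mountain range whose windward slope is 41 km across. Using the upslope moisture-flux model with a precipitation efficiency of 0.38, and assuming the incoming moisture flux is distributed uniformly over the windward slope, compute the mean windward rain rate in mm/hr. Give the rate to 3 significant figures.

R ≈ 8.92 mm/hr

Incoming column moisture flux per unit ridge length: F = V × PW = 13.1 × 20.4 = 267.24 mm·m/s.
Spread over the 41 km slope with efficiency ε = 0.38: R = ε·F/W = 0.38 × 267.24 / 41000 m = 2.477e-03 mm/s.
R = 2.477e-03 × 3600 = 8.92 mm/hr.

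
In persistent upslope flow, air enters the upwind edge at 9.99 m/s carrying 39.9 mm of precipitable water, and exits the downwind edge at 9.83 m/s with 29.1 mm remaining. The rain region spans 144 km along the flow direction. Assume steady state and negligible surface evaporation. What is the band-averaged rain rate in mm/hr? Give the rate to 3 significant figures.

R ≈ 2.81 mm/hr

Column moisture flux per unit crosswind length is F = V × PW.
Inflow: F_in = 9.99 × 39.9 = 398.601 mm·m/s
Outflow: F_out = 9.83 × 29.1 = 286.053 mm·m/s
Steady-state rate R = (F_in − F_out)/L = (398.601 − 286.053) / 144000 m = 7.816e-04 mm/s.
R = 7.816e-04 × 3600 = 2.81 mm/hr.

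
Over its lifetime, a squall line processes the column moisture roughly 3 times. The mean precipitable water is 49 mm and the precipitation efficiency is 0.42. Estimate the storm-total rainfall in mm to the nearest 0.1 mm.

rainfall ≈ 61.7 mm

Each cycle deposits ε × PW = 0.42 × 49 = 20.58 mm.
Over 3 cycles: 3 × 20.58 = 61.7 mm.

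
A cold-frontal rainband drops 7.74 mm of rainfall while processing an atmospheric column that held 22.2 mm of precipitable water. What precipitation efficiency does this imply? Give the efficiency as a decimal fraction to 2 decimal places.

ε = rainfall / PW = 7.74 / 22.2 = 0.35.

ε ≈ 0.35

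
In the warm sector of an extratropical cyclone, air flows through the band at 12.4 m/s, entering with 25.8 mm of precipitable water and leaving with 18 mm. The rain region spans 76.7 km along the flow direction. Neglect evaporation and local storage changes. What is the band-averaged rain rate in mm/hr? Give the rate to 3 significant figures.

Column moisture flux per unit crosswind length is F = V × PW.
Inflow: F_in = 12.4 × 25.8 = 319.92 mm·m/s
Outflow: F_out = 12.4 × 18 = 223.2 mm·m/s
Steady-state rate R = (F_in − F_out)/L = (319.92 − 223.2) / 76700 m = 1.261e-03 mm/s.
R = 1.261e-03 × 3600 = 4.54 mm/hr.

R ≈ 4.54 mm/hr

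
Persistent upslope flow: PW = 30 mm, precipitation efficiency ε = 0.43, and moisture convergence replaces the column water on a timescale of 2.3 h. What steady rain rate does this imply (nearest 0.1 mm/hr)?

R ≈ 5.6 mm/hr

Each overturning extracts ε × PW = 0.43 × 30 = 12.9 mm.
Rate = ε·PW / τ = 12.9 / 2.3 h = 5.6 mm/hr.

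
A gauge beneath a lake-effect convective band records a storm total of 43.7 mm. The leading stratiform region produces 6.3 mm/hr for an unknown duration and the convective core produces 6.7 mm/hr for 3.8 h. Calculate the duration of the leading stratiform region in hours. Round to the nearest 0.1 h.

Known phases: 6.7 × 3.8 = 25.46 mm.
Remaining depth = 43.7 − 25.46 = 18.24 mm.
Duration = 18.24 / 6.3 = 2.9 h.

duration ≈ 2.9 h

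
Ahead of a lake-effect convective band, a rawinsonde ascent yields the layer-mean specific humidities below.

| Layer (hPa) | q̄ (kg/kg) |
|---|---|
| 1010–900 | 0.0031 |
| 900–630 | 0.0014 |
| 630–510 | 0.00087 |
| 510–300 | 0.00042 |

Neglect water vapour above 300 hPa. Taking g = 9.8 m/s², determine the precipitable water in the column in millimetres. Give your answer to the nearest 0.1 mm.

PW ≈ 9.3 mm

Precipitable water is the column-integrated vapour mass per unit area: PW = (1/g) Σ q̄ Δp, with q in kg/kg and Δp in Pa (1 kg/m² of water = 1 mm).
Layer 1010–900 hPa: Δp = 110 hPa = 11000 Pa, q̄ = 0.0031 kg/kg → 0.0031 × 11000 / 9.8 = 3.48 mm
Layer 900–630 hPa: Δp = 270 hPa = 27000 Pa, q̄ = 0.0014 kg/kg → 0.0014 × 27000 / 9.8 = 3.86 mm
Layer 630–510 hPa: Δp = 120 hPa = 12000 Pa, q̄ = 0.00087 kg/kg → 0.00087 × 12000 / 9.8 = 1.07 mm
Layer 510–300 hPa: Δp = 210 hPa = 21000 Pa, q̄ = 0.00042 kg/kg → 0.00042 × 21000 / 9.8 = 0.90 mm
PW = 3.48 + 3.86 + 1.07 + 0.90 = 9.31 ≈ 9.3 mm.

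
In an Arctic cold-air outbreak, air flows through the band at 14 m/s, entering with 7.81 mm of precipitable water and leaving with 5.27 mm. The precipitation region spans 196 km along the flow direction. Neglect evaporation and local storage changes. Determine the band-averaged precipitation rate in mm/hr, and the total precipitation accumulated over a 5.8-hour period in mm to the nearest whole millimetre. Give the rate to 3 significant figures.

R ≈ 0.653 mm/hr; total ≈ 4 mm

Column moisture flux per unit crosswind length is F = V × PW.
Inflow: F_in = 14 × 7.81 = 109.34 mm·m/s
Outflow: F_out = 14 × 5.27 = 73.78 mm·m/s
Steady-state rate R = (F_in − F_out)/L = (109.34 − 73.78) / 196000 m = 1.814e-04 mm/s.
R = 1.814e-04 × 3600 = 0.653 mm/hr.
Over 5.8 h: total = 0.653 × 5.8 = 3.7874 ≈ 4 mm.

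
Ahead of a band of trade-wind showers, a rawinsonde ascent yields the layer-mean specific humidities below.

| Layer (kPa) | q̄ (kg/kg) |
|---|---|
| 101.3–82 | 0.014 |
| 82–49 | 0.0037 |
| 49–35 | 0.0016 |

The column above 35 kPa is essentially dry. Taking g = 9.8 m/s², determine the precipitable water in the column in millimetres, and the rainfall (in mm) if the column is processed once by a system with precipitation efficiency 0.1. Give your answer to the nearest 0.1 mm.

PW ≈ 42.3 mm; rainfall ≈ 4.2 mm

Precipitable water is the column-integrated vapour mass per unit area: PW = (1/g) Σ q̄ Δp, with q in kg/kg and Δp in Pa (1 kg/m² of water = 1 mm).
Layer 101.3–82 kPa: Δp = 193 hPa = 19300 Pa, q̄ = 0.014 kg/kg → 0.014 × 19300 / 9.8 = 27.57 mm
Layer 82–49 kPa: Δp = 330 hPa = 33000 Pa, q̄ = 0.0037 kg/kg → 0.0037 × 33000 / 9.8 = 12.46 mm
Layer 49–35 kPa: Δp = 140 hPa = 14000 Pa, q̄ = 0.0016 kg/kg → 0.0016 × 14000 / 9.8 = 2.29 mm
PW = 27.57 + 12.46 + 2.29 = 42.32 ≈ 42.3 mm.
Rainfall = ε × PW = 0.1 × 42.3 = 4.2 mm.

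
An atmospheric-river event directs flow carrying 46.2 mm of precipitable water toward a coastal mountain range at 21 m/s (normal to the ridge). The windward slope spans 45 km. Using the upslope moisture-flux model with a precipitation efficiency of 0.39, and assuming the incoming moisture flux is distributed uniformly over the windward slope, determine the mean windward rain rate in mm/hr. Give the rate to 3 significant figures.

Incoming column moisture flux per unit ridge length: F = V × PW = 21 × 46.2 = 970.2 mm·m/s.
Spread over the 45 km slope with efficiency ε = 0.39: R = ε·F/W = 0.39 × 970.2 / 45000 m = 8.408e-03 mm/s.
R = 8.408e-03 × 3600 = 30.3 mm/hr.

R ≈ 30.3 mm/hr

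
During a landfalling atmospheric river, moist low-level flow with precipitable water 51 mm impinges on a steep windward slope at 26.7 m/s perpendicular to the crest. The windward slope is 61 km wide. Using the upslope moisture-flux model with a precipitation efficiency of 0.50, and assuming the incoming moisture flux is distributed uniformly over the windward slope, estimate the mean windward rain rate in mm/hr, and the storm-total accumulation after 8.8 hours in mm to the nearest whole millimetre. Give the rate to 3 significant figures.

Incoming column moisture flux per unit ridge length: F = V × PW = 26.7 × 51 = 1361.7 mm·m/s.
Spread over the 61 km slope with efficiency ε = 0.50: R = ε·F/W = 0.50 × 1361.7 / 61000 m = 1.116e-02 mm/s.
R = 1.116e-02 × 3600 = 40.2 mm/hr.
Over 8.8 h: total = 40.2 × 8.8 = 353.76 ≈ 354 mm.

R ≈ 40.2 mm/hr; total ≈ 354 mm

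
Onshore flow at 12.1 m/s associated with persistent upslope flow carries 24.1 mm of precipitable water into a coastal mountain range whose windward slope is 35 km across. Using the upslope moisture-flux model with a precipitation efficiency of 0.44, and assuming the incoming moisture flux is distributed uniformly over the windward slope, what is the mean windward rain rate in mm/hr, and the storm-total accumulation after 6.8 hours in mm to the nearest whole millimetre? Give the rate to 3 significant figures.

R ≈ 13.2 mm/hr; total ≈ 90 mm

Incoming column moisture flux per unit ridge length: F = V × PW = 12.1 × 24.1 = 291.61 mm·m/s.
Spread over the 35 km slope with efficiency ε = 0.44: R = ε·F/W = 0.44 × 291.61 / 35000 m = 3.666e-03 mm/s.
R = 3.666e-03 × 3600 = 13.2 mm/hr.
Over 6.8 h: total = 13.2 × 6.8 = 89.76 ≈ 90 mm.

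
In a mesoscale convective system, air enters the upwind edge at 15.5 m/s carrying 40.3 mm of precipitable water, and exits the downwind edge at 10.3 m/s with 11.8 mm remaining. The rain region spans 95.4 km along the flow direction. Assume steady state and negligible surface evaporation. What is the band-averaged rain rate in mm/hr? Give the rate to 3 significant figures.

R ≈ 19.0 mm/hr

Column moisture flux per unit crosswind length is F = V × PW.
Inflow: F_in = 15.5 × 40.3 = 624.65 mm·m/s
Outflow: F_out = 10.3 × 11.8 = 121.54 mm·m/s
Steady-state rate R = (F_in − F_out)/L = (624.65 − 121.54) / 95400 m = 5.274e-03 mm/s.
R = 5.274e-03 × 3600 = 19.0 mm/hr.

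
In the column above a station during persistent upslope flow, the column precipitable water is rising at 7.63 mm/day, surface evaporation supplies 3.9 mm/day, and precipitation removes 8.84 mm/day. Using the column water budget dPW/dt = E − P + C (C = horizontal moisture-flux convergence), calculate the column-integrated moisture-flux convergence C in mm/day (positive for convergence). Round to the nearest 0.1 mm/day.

dPW/dt = +7.63 mm/day.
C = dPW/dt − E + P = (+7.63) − 3.9 + 8.84 = 12.6 mm/day.

C ≈ 12.6 mm/day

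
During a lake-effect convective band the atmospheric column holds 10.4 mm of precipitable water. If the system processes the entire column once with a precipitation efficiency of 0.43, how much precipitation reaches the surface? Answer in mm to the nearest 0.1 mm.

Precipitation = ε × PW = 0.43 × 10.4 = 4.5 mm.

precipitation ≈ 4.5 mm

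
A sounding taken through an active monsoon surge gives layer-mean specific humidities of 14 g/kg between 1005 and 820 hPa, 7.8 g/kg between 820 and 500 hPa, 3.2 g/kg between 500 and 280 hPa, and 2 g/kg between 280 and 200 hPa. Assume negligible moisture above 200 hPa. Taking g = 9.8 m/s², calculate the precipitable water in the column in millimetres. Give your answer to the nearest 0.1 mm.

PW ≈ 60.7 mm

Precipitable water is the column-integrated vapour mass per unit area: PW = (1/g) Σ q̄ Δp, with q in kg/kg and Δp in Pa (1 kg/m² of water = 1 mm).
Layer 1005–820 hPa: Δp = 185 hPa = 18500 Pa, q̄ = 0.014 kg/kg → 0.014 × 18500 / 9.8 = 26.43 mm
Layer 820–500 hPa: Δp = 320 hPa = 32000 Pa, q̄ = 0.0078 kg/kg → 0.0078 × 32000 / 9.8 = 25.47 mm
Layer 500–280 hPa: Δp = 220 hPa = 22000 Pa, q̄ = 0.0032 kg/kg → 0.0032 × 22000 / 9.8 = 7.18 mm
Layer 280–200 hPa: Δp = 80 hPa = 8000 Pa, q̄ = 0.002 kg/kg → 0.002 × 8000 / 9.8 = 1.63 mm
PW = 26.43 + 25.47 + 7.18 + 1.63 = 60.71 ≈ 60.7 mm.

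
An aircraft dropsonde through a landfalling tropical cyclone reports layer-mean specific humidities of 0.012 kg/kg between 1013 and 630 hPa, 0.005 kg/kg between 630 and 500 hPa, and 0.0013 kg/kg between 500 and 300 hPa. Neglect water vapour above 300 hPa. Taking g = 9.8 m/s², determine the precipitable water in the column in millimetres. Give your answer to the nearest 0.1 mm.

Precipitable water is the column-integrated vapour mass per unit area: PW = (1/g) Σ q̄ Δp, with q in kg/kg and Δp in Pa (1 kg/m² of water = 1 mm).
Layer 1013–630 hPa: Δp = 383 hPa = 38300 Pa, q̄ = 0.012 kg/kg → 0.012 × 38300 / 9.8 = 46.90 mm
Layer 630–500 hPa: Δp = 130 hPa = 13000 Pa, q̄ = 0.005 kg/kg → 0.005 × 13000 / 9.8 = 6.63 mm
Layer 500–300 hPa: Δp = 200 hPa = 20000 Pa, q̄ = 0.0013 kg/kg → 0.0013 × 20000 / 9.8 = 2.65 mm
PW = 46.90 + 6.63 + 2.65 = 56.18 ≈ 56.2 mm.

PW ≈ 56.2 mm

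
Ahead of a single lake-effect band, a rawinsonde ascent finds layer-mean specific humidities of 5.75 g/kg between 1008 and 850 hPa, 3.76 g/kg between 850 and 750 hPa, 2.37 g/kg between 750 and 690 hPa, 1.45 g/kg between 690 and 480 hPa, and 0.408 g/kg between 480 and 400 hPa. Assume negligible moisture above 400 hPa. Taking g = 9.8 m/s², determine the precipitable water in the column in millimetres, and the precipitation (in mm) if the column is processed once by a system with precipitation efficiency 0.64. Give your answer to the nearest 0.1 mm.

PW ≈ 18.0 mm; precipitation ≈ 11.5 mm

Precipitable water is the column-integrated vapour mass per unit area: PW = (1/g) Σ q̄ Δp, with q in kg/kg and Δp in Pa (1 kg/m² of water = 1 mm).
Layer 1008–850 hPa: Δp = 158 hPa = 15800 Pa, q̄ = 0.00575 kg/kg → 0.00575 × 15800 / 9.8 = 9.27 mm
Layer 850–750 hPa: Δp = 100 hPa = 10000 Pa, q̄ = 0.00376 kg/kg → 0.00376 × 10000 / 9.8 = 3.84 mm
Layer 750–690 hPa: Δp = 60 hPa = 6000 Pa, q̄ = 0.00237 kg/kg → 0.00237 × 6000 / 9.8 = 1.45 mm
Layer 690–480 hPa: Δp = 210 hPa = 21000 Pa, q̄ = 0.00145 kg/kg → 0.00145 × 21000 / 9.8 = 3.11 mm
Layer 480–400 hPa: Δp = 80 hPa = 8000 Pa, q̄ = 0.000408 kg/kg → 0.000408 × 8000 / 9.8 = 0.33 mm
PW = 9.27 + 3.84 + 1.45 + 3.11 + 0.33 = 18.00 ≈ 18.0 mm.
Precipitation = ε × PW = 0.64 × 18.0 = 11.5 mm.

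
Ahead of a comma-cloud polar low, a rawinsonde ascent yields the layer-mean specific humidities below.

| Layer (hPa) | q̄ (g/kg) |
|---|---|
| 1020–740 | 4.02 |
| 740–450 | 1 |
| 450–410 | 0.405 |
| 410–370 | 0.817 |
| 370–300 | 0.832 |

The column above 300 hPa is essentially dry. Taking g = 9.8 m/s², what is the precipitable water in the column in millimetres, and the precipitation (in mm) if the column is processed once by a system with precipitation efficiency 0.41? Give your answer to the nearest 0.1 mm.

Precipitable water is the column-integrated vapour mass per unit area: PW = (1/g) Σ q̄ Δp, with q in kg/kg and Δp in Pa (1 kg/m² of water = 1 mm).
Layer 1020–740 hPa: Δp = 280 hPa = 28000 Pa, q̄ = 0.00402 kg/kg → 0.00402 × 28000 / 9.8 = 11.49 mm
Layer 740–450 hPa: Δp = 290 hPa = 29000 Pa, q̄ = 0.001 kg/kg → 0.001 × 29000 / 9.8 = 2.96 mm
Layer 450–410 hPa: Δp = 40 hPa = 4000 Pa, q̄ = 0.000405 kg/kg → 0.000405 × 4000 / 9.8 = 0.17 mm
Layer 410–370 hPa: Δp = 40 hPa = 4000 Pa, q̄ = 0.000817 kg/kg → 0.000817 × 4000 / 9.8 = 0.33 mm
Layer 370–300 hPa: Δp = 70 hPa = 7000 Pa, q̄ = 0.000832 kg/kg → 0.000832 × 7000 / 9.8 = 0.59 mm
PW = 11.49 + 2.96 + 0.17 + 0.33 + 0.59 = 15.54 ≈ 15.5 mm.
Precipitation = ε × PW = 0.41 × 15.5 = 6.4 mm.

PW ≈ 15.5 mm; precipitation ≈ 6.4 mm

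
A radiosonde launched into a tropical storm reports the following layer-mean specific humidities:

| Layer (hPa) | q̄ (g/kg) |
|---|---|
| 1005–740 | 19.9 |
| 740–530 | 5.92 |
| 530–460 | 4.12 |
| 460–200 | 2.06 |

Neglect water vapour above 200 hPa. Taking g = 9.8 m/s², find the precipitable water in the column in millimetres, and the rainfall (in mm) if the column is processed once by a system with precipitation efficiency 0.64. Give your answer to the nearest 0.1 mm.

PW ≈ 74.9 mm; rainfall ≈ 47.9 mm

Precipitable water is the column-integrated vapour mass per unit area: PW = (1/g) Σ q̄ Δp, with q in kg/kg and Δp in Pa (1 kg/m² of water = 1 mm).
Layer 1005–740 hPa: Δp = 265 hPa = 26500 Pa, q̄ = 0.0199 kg/kg → 0.0199 × 26500 / 9.8 = 53.81 mm
Layer 740–530 hPa: Δp = 210 hPa = 21000 Pa, q̄ = 0.00592 kg/kg → 0.00592 × 21000 / 9.8 = 12.69 mm
Layer 530–460 hPa: Δp = 70 hPa = 7000 Pa, q̄ = 0.00412 kg/kg → 0.00412 × 7000 / 9.8 = 2.94 mm
Layer 460–200 hPa: Δp = 260 hPa = 26000 Pa, q̄ = 0.00206 kg/kg → 0.00206 × 26000 / 9.8 = 5.47 mm
PW = 53.81 + 12.69 + 2.94 + 5.47 = 74.91 ≈ 74.9 mm.
Rainfall = ε × PW = 0.64 × 74.9 = 47.9 mm.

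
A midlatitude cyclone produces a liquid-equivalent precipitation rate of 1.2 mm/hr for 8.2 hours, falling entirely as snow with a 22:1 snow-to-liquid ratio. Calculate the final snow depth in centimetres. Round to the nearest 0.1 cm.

snow depth ≈ 21.6 cm

Liquid-equivalent depth = 1.2 × 8.2 = 9.84 mm.
Snow depth = 9.84 mm × 22 = 216.48 mm = 21.6 cm.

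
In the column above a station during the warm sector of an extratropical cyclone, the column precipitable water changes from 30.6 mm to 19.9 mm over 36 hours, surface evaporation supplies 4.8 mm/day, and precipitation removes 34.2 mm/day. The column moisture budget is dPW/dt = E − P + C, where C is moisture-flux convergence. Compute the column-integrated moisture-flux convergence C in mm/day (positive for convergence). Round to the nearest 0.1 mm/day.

dPW/dt = (19.9 − 30.6) mm / (36/24 day) = -7.133 mm/day.
C = dPW/dt − E + P = (-7.133) − 4.8 + 34.2 = 22.3 mm/day.

C ≈ 22.3 mm/day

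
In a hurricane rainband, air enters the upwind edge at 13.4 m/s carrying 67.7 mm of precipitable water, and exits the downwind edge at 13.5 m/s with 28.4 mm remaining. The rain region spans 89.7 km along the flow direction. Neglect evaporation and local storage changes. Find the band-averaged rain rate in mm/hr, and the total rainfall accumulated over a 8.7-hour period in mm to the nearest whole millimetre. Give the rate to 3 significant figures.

R ≈ 21.0 mm/hr; total ≈ 183 mm

Column moisture flux per unit crosswind length is F = V × PW.
Inflow: F_in = 13.4 × 67.7 = 907.18 mm·m/s
Outflow: F_out = 13.5 × 28.4 = 383.4 mm·m/s
Steady-state rate R = (F_in − F_out)/L = (907.18 − 383.4) / 89700 m = 5.839e-03 mm/s.
R = 5.839e-03 × 3600 = 21.0 mm/hr.
Over 8.7 h: total = 21.0 × 8.7 = 182.7 ≈ 183 mm.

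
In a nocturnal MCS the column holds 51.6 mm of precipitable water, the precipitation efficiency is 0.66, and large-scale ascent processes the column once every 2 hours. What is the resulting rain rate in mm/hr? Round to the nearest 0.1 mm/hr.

R ≈ 17.0 mm/hr

Each overturning extracts ε × PW = 0.66 × 51.6 = 34.056 mm.
Rate = ε·PW / τ = 34.056 / 2 h = 17.0 mm/hr.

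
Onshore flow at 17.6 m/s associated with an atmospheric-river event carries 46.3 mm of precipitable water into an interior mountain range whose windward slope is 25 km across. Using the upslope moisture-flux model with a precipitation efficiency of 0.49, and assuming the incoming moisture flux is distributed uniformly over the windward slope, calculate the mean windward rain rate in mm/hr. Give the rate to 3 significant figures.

R ≈ 57.5 mm/hr

Incoming column moisture flux per unit ridge length: F = V × PW = 17.6 × 46.3 = 814.88 mm·m/s.
Spread over the 25 km slope with efficiency ε = 0.49: R = ε·F/W = 0.49 × 814.88 / 25000 m = 1.597e-02 mm/s.
R = 1.597e-02 × 3600 = 57.5 mm/hr.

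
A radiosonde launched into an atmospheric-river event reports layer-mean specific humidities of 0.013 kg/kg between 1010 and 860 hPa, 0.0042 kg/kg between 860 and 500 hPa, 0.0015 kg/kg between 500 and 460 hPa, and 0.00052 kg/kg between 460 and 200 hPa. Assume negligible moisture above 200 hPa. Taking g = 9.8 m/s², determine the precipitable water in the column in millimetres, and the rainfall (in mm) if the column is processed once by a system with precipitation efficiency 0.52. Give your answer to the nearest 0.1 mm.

Precipitable water is the column-integrated vapour mass per unit area: PW = (1/g) Σ q̄ Δp, with q in kg/kg and Δp in Pa (1 kg/m² of water = 1 mm).
Layer 1010–860 hPa: Δp = 150 hPa = 15000 Pa, q̄ = 0.013 kg/kg → 0.013 × 15000 / 9.8 = 19.90 mm
Layer 860–500 hPa: Δp = 360 hPa = 36000 Pa, q̄ = 0.0042 kg/kg → 0.0042 × 36000 / 9.8 = 15.43 mm
Layer 500–460 hPa: Δp = 40 hPa = 4000 Pa, q̄ = 0.0015 kg/kg → 0.0015 × 4000 / 9.8 = 0.61 mm
Layer 460–200 hPa: Δp = 260 hPa = 26000 Pa, q̄ = 0.00052 kg/kg → 0.00052 × 26000 / 9.8 = 1.38 mm
PW = 19.90 + 15.43 + 0.61 + 1.38 = 37.32 ≈ 37.3 mm.
Rainfall = ε × PW = 0.52 × 37.3 = 19.4 mm.

PW ≈ 37.3 mm; rainfall ≈ 19.4 mm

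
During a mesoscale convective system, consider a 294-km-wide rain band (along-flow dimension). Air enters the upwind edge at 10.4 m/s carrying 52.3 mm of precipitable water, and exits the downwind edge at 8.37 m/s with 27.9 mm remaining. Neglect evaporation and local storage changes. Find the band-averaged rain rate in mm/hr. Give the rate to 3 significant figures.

R ≈ 3.80 mm/hr

Column moisture flux per unit crosswind length is F = V × PW.
Inflow: F_in = 10.4 × 52.3 = 543.92 mm·m/s
Outflow: F_out = 8.37 × 27.9 = 233.523 mm·m/s
Steady-state rate R = (F_in − F_out)/L = (543.92 − 233.523) / 294000 m = 1.056e-03 mm/s.
R = 1.056e-03 × 3600 = 3.80 mm/hr.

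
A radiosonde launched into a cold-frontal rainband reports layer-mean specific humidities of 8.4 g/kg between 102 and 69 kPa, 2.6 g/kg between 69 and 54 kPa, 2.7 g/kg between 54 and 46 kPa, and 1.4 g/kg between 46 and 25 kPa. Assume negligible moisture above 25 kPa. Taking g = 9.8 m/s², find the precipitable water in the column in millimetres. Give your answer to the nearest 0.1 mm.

Precipitable water is the column-integrated vapour mass per unit area: PW = (1/g) Σ q̄ Δp, with q in kg/kg and Δp in Pa (1 kg/m² of water = 1 mm).
Layer 102–69 kPa: Δp = 330 hPa = 33000 Pa, q̄ = 0.0084 kg/kg → 0.0084 × 33000 / 9.8 = 28.29 mm
Layer 69–54 kPa: Δp = 150 hPa = 15000 Pa, q̄ = 0.0026 kg/kg → 0.0026 × 15000 / 9.8 = 3.98 mm
Layer 54–46 kPa: Δp = 80 hPa = 8000 Pa, q̄ = 0.0027 kg/kg → 0.0027 × 8000 / 9.8 = 2.20 mm
Layer 46–25 kPa: Δp = 210 hPa = 21000 Pa, q̄ = 0.0014 kg/kg → 0.0014 × 21000 / 9.8 = 3.00 mm
PW = 28.29 + 3.98 + 2.20 + 3.00 = 37.47 ≈ 37.5 mm.

PW ≈ 37.5 mm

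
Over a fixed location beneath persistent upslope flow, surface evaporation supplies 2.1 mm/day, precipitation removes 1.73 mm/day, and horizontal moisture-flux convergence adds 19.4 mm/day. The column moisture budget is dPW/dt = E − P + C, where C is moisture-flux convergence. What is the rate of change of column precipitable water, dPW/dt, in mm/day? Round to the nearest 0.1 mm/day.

dPW/dt = E − P + C = 2.1 − 1.73 + (19.4) = 19.8 mm/day.

dPW/dt ≈ 19.8 mm/day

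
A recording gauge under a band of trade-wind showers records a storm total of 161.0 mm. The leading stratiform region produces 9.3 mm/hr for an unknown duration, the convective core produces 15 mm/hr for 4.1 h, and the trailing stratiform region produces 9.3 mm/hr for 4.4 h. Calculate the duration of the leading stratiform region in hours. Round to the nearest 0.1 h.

Known phases: 15 × 4.1 + 9.3 × 4.4 = 61.5 + 40.92 = 102.42 mm.
Remaining depth = 161.0 − 102.42 = 58.58 mm.
Duration = 58.58 / 9.3 = 6.3 h.

duration ≈ 6.3 h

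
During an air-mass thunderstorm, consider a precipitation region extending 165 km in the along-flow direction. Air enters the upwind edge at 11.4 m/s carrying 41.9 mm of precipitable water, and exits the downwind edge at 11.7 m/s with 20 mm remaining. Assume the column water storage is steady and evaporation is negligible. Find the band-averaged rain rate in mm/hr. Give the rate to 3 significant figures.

Column moisture flux per unit crosswind length is F = V × PW.
Inflow: F_in = 11.4 × 41.9 = 477.66 mm·m/s
Outflow: F_out = 11.7 × 20 = 234 mm·m/s
Steady-state rate R = (F_in − F_out)/L = (477.66 − 234) / 165000 m = 1.477e-03 mm/s.
R = 1.477e-03 × 3600 = 5.32 mm/hr.

R ≈ 5.32 mm/hr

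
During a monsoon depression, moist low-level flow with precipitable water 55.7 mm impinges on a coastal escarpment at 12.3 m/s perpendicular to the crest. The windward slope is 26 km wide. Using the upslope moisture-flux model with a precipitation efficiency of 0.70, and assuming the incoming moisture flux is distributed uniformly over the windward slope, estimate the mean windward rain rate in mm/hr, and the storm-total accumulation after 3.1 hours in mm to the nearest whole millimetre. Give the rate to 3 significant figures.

Incoming column moisture flux per unit ridge length: F = V × PW = 12.3 × 55.7 = 685.11 mm·m/s.
Spread over the 26 km slope with efficiency ε = 0.70: R = ε·F/W = 0.70 × 685.11 / 26000 m = 1.845e-02 mm/s.
R = 1.845e-02 × 3600 = 66.4 mm/hr.
Over 3.1 h: total = 66.4 × 3.1 = 205.84 ≈ 206 mm.

R ≈ 66.4 mm/hr; total ≈ 206 mm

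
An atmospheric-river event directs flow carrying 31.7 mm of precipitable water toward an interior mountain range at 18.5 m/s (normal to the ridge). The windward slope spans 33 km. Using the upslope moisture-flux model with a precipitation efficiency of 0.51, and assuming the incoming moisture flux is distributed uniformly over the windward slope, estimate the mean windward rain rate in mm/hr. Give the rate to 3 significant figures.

R ≈ 32.6 mm/hr

Incoming column moisture flux per unit ridge length: F = V × PW = 18.5 × 31.7 = 586.45 mm·m/s.
Spread over the 33 km slope with efficiency ε = 0.51: R = ε·F/W = 0.51 × 586.45 / 33000 m = 9.063e-03 mm/s.
R = 9.063e-03 × 3600 = 32.6 mm/hr.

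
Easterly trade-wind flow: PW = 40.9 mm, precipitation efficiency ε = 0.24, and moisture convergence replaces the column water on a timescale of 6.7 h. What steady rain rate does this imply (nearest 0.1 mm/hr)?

R ≈ 1.5 mm/hr

Each overturning extracts ε × PW = 0.24 × 40.9 = 9.816 mm.
Rate = ε·PW / τ = 9.816 / 6.7 h = 1.5 mm/hr.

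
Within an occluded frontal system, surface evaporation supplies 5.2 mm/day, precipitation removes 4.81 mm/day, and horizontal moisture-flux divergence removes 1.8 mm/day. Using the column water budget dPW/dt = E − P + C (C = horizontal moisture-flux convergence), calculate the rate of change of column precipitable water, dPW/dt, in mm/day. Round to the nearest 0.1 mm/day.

dPW/dt ≈ -1.4 mm/day

dPW/dt = E − P + C = 5.2 − 4.81 + (-1.8) = -1.4 mm/day.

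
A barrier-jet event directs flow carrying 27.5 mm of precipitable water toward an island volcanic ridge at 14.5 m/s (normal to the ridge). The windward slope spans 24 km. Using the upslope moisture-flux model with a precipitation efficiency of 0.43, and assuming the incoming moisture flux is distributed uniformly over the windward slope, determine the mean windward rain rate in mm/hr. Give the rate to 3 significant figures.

Incoming column moisture flux per unit ridge length: F = V × PW = 14.5 × 27.5 = 398.75 mm·m/s.
Spread over the 24 km slope with efficiency ε = 0.43: R = ε·F/W = 0.43 × 398.75 / 24000 m = 7.144e-03 mm/s.
R = 7.144e-03 × 3600 = 25.7 mm/hr.

R ≈ 25.7 mm/hr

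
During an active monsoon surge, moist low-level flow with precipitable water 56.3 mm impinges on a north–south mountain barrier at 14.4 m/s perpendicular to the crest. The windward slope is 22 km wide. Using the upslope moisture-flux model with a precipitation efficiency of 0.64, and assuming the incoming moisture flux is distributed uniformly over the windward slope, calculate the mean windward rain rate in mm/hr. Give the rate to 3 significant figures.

R ≈ 84.9 mm/hr

Incoming column moisture flux per unit ridge length: F = V × PW = 14.4 × 56.3 = 810.72 mm·m/s.
Spread over the 22 km slope with efficiency ε = 0.64: R = ε·F/W = 0.64 × 810.72 / 22000 m = 2.358e-02 mm/s.
R = 2.358e-02 × 3600 = 84.9 mm/hr.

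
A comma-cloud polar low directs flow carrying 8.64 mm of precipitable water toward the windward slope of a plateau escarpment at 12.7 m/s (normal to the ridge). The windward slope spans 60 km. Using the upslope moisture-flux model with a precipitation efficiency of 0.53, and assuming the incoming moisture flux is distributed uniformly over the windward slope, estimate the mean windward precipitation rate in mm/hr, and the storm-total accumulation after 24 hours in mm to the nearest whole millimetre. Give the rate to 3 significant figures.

Incoming column moisture flux per unit ridge length: F = V × PW = 12.7 × 8.64 = 109.728 mm·m/s.
Spread over the 60 km slope with efficiency ε = 0.53: R = ε·F/W = 0.53 × 109.728 / 60000 m = 9.693e-04 mm/s.
R = 9.693e-04 × 3600 = 3.49 mm/hr.
Over 24 h: total = 3.49 × 24 = 83.76 ≈ 84 mm.

R ≈ 3.49 mm/hr; total ≈ 84 mm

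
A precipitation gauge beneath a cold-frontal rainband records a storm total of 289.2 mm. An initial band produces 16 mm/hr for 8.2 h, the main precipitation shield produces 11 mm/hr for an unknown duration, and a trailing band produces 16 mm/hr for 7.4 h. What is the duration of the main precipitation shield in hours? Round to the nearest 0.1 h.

duration ≈ 3.6 h

Known phases: 16 × 8.2 + 16 × 7.4 = 131.2 + 118.4 = 249.6 mm.
Remaining depth = 289.2 − 249.6 = 39.6 mm.
Duration = 39.6 / 11 = 3.6 h.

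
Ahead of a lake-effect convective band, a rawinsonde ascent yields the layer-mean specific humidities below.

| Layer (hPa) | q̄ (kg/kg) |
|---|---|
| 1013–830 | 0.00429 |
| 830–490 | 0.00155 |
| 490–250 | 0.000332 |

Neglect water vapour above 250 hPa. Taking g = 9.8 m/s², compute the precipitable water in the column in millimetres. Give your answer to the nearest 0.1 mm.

Precipitable water is the column-integrated vapour mass per unit area: PW = (1/g) Σ q̄ Δp, with q in kg/kg and Δp in Pa (1 kg/m² of water = 1 mm).
Layer 1013–830 hPa: Δp = 183 hPa = 18300 Pa, q̄ = 0.00429 kg/kg → 0.00429 × 18300 / 9.8 = 8.01 mm
Layer 830–490 hPa: Δp = 340 hPa = 34000 Pa, q̄ = 0.00155 kg/kg → 0.00155 × 34000 / 9.8 = 5.38 mm
Layer 490–250 hPa: Δp = 240 hPa = 24000 Pa, q̄ = 0.000332 kg/kg → 0.000332 × 24000 / 9.8 = 0.81 mm
PW = 8.01 + 5.38 + 0.81 = 14.20 ≈ 14.2 mm.

PW ≈ 14.2 mm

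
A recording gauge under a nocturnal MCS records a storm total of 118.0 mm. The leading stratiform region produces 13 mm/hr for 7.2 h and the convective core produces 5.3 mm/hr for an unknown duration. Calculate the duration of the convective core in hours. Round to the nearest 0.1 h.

Known phases: 13 × 7.2 = 93.6 mm.
Remaining depth = 118.0 − 93.6 = 24.4 mm.
Duration = 24.4 / 5.3 = 4.6 h.

duration ≈ 4.6 h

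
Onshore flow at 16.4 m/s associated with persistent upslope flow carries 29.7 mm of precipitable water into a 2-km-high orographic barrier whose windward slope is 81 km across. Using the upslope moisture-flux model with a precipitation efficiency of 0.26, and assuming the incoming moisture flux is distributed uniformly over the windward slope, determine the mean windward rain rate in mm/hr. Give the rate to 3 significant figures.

Incoming column moisture flux per unit ridge length: F = V × PW = 16.4 × 29.7 = 487.08 mm·m/s.
Spread over the 81 km slope with efficiency ε = 0.26: R = ε·F/W = 0.26 × 487.08 / 81000 m = 1.563e-03 mm/s.
R = 1.563e-03 × 3600 = 5.63 mm/hr.

R ≈ 5.63 mm/hr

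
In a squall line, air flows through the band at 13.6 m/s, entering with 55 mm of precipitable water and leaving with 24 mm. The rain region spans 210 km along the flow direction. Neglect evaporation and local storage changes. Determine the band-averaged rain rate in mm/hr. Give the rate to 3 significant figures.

R ≈ 7.23 mm/hr

Column moisture flux per unit crosswind length is F = V × PW.
Inflow: F_in = 13.6 × 55 = 748 mm·m/s
Outflow: F_out = 13.6 × 24 = 326.4 mm·m/s
Steady-state rate R = (F_in − F_out)/L = (748 − 326.4) / 210000 m = 2.008e-03 mm/s.
R = 2.008e-03 × 3600 = 7.23 mm/hr.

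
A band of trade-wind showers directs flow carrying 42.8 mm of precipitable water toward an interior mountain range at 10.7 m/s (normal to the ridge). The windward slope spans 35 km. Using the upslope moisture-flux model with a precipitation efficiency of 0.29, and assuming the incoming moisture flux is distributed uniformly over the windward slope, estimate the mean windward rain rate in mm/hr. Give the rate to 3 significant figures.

Incoming column moisture flux per unit ridge length: F = V × PW = 10.7 × 42.8 = 457.96 mm·m/s.
Spread over the 35 km slope with efficiency ε = 0.29: R = ε·F/W = 0.29 × 457.96 / 35000 m = 3.795e-03 mm/s.
R = 3.795e-03 × 3600 = 13.7 mm/hr.

R ≈ 13.7 mm/hr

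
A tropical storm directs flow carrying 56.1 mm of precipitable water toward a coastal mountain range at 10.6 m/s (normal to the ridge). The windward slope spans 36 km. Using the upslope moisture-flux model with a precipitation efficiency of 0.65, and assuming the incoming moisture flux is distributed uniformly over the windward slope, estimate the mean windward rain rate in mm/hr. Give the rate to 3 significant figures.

Incoming column moisture flux per unit ridge length: F = V × PW = 10.6 × 56.1 = 594.66 mm·m/s.
Spread over the 36 km slope with efficiency ε = 0.65: R = ε·F/W = 0.65 × 594.66 / 36000 m = 1.074e-02 mm/s.
R = 1.074e-02 × 3600 = 38.7 mm/hr.

R ≈ 38.7 mm/hr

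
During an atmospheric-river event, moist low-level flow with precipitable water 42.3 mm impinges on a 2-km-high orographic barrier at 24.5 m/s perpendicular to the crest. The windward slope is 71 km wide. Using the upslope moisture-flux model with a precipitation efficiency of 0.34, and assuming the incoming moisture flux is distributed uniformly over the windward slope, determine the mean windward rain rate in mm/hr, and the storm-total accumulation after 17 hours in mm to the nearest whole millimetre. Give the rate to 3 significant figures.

R ≈ 17.9 mm/hr; total ≈ 304 mm

Incoming column moisture flux per unit ridge length: F = V × PW = 24.5 × 42.3 = 1036.35 mm·m/s.
Spread over the 71 km slope with efficiency ε = 0.34: R = ε·F/W = 0.34 × 1036.35 / 71000 m = 4.963e-03 mm/s.
R = 4.963e-03 × 3600 = 17.9 mm/hr.
Over 17 h: total = 17.9 × 17 = 304.3 ≈ 304 mm.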